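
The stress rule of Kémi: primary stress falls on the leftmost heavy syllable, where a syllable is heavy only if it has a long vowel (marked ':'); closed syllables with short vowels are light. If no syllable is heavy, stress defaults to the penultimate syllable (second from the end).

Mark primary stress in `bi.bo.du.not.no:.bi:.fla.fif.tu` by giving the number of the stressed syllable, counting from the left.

5

Weights: 1 bi L, 2 bo L, 3 du L, 4 not L, 5 no: H, 6 bi: H, 7 fla L, 8 fif L, 9 tu L.
Heavy syllables in the domain: 5, 6. The leftmost is syllable 5 (no:).
Primary stress: syllable 5 → bi.bo.du.not.ˈno:.bi:.fla.fif.tu.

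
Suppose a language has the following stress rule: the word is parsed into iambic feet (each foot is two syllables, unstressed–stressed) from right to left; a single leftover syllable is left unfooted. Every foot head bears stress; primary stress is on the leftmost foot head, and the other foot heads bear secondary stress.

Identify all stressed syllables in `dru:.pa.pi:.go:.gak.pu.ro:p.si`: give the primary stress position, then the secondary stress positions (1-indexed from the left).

Parse right to left into iambic (σˈσ) feet: (dru:.ˈpa) (pi:.ˈgo:) (gak.ˈpu) (ro:p.ˈsi).
Foot heads (stressed positions): 2, 4, 6, 8.
End Rule Leftmost: primary stress on the leftmost head = syllable 2.
Secondary stress on 4, 6, 8: dru:.ˈpa.pi:.ˌgo:.gak.ˌpu.ro:p.ˌsi.

primary 2, secondary 4, 6, 8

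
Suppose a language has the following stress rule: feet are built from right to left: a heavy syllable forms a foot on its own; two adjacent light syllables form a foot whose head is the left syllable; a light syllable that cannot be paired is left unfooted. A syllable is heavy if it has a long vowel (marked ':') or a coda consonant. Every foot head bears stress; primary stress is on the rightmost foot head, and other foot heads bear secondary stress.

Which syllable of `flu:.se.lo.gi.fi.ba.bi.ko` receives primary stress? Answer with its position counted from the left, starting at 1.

Weights: 1 flu: H, 2 se L, 3 lo L, 4 gi L, 5 fi L, 6 ba L, 7 bi L, 8 ko L.
Parse right to left (heavy = foot alone; LL = one foot; stranded L unfooted): (ˈflu:) se (ˈlo.gi) (ˈfi.ba) (ˈbi.ko).
Foot heads: 1, 3, 5, 7.
Primary stress on the rightmost head = syllable 7.
Primary stress: syllable 7 → flu:.se.lo.gi.fi.ba.ˈbi.ko.

7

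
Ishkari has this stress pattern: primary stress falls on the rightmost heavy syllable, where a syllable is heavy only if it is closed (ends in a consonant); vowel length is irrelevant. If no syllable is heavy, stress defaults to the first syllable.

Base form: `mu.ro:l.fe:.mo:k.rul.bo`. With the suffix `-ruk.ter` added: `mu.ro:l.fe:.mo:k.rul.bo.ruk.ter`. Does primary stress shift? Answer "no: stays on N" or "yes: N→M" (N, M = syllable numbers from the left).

Base `mu.ro:l.fe:.mo:k.rul.bo` (6 syllables):
  Weights: 1 mu L, 2 ro:l H, 3 fe: L, 4 mo:k H, 5 rul H, 6 bo L.
  Heavy syllables in the domain: 2, 4, 5. The rightmost is syllable 5 (rul).
  → primary stress on syllable 5.
Suffixed `mu.ro:l.fe:.mo:k.rul.bo.ruk.ter` (8 syllables):
  Weights: 1 mu L, 2 ro:l H, 3 fe: L, 4 mo:k H, 5 rul H, 6 bo L, 7 ruk H, 8 ter H.
  Heavy syllables in the domain: 2, 4, 5, 7, 8. The rightmost is syllable 8 (ter).
  → primary stress on syllable 8.

yes: 5→8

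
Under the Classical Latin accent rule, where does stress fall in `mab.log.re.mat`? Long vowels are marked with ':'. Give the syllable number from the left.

2

Classical Latin: stress the penult if heavy (long vowel or closed), else the antepenult.
Weights: 2 log H, 3 re L, 4 mat H.
The penult (syllable 3, re) is light, so stress falls on the antepenult (syllable 2, log).
Stress on syllable 2: mab.ˈlog.re.mat.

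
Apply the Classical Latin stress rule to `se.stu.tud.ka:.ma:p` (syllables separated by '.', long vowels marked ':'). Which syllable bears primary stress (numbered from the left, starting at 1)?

Classical Latin: stress the penult if heavy (long vowel or closed), else the antepenult.
Weights: 3 tud H, 4 ka: H, 5 ma:p H.
The penult (syllable 4, ka:) is heavy, so it takes stress.
Stress on syllable 4: se.stu.tud.ˈka:.ma:p.

4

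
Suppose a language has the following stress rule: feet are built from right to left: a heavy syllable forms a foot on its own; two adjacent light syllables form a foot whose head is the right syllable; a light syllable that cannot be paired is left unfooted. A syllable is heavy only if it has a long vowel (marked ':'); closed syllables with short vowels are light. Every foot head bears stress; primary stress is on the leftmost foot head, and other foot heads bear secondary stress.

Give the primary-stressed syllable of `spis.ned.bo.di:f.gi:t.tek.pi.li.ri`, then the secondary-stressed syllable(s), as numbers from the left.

primary 3, secondary 4, 5, 7, 9

Weights: 1 spis L, 2 ned L, 3 bo L, 4 di:f H, 5 gi:t H, 6 tek L, 7 pi L, 8 li L, 9 ri L.
Parse right to left (heavy = foot alone; LL = one foot; stranded L unfooted): spis (ned.ˈbo) (ˈdi:f) (ˈgi:t) (tek.ˈpi) (li.ˈri).
Foot heads: 3, 4, 5, 7, 9.
Primary stress on the leftmost head = syllable 3.
Secondary stress on 4, 5, 7, 9: spis.ned.ˈbo.ˌdi:f.ˌgi:t.tek.ˌpi.li.ˌri.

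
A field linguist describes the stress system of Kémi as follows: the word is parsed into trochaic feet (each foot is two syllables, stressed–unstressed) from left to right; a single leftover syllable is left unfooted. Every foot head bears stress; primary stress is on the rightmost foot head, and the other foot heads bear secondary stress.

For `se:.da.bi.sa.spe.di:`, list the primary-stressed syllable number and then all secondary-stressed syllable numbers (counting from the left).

primary 5, secondary 1, 3

Parse left to right into trochaic (ˈσσ) feet: (ˈse:.da) (ˈbi.sa) (ˈspe.di:).
Foot heads (stressed positions): 1, 3, 5.
End Rule Rightmost: primary stress on the rightmost head = syllable 5.
Secondary stress on 1, 3: ˌse:.da.ˌbi.sa.ˈspe.di:.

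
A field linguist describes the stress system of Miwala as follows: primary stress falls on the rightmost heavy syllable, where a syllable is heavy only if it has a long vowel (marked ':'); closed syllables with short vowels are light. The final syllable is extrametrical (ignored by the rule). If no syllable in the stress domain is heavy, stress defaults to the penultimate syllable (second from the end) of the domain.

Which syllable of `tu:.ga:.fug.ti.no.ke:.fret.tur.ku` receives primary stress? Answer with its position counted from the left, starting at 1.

The final syllable (9, ku) is extrametrical; the stress domain is syllables 1–8.
Weights: 1 tu: H, 2 ga: H, 3 fug L, 4 ti L, 5 no L, 6 ke: H, 7 fret L, 8 tur L.
Heavy syllables in the domain: 1, 2, 6. The rightmost is syllable 6 (ke:).
Primary stress: syllable 6 → tu:.ga:.fug.ti.no.ˈke:.fret.tur.ku.

6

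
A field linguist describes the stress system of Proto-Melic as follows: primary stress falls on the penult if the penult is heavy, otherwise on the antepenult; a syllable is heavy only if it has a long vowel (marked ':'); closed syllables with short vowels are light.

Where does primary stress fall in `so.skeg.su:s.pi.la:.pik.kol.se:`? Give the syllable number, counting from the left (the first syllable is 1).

Weights: 6 pik L, 7 kol L, 8 se: H.
The penult (syllable 7, kol) is light, so stress falls on the antepenult (syllable 6, pik).
Primary stress: syllable 6 → so.skeg.su:s.pi.la:.ˈpik.kol.se:.

6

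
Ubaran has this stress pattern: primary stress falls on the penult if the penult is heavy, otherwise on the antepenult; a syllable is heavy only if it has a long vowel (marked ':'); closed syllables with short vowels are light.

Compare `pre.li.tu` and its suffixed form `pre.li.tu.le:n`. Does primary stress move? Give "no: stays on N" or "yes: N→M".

Base `pre.li.tu` (3 syllables):
  Weights: 1 pre L, 2 li L, 3 tu L.
  The penult (syllable 2, li) is light, so stress falls on the antepenult (syllable 1, pre).
  → primary stress on syllable 1.
Suffixed `pre.li.tu.le:n` (4 syllables):
  Weights: 2 li L, 3 tu L, 4 le:n H.
  The penult (syllable 3, tu) is light, so stress falls on the antepenult (syllable 2, li).
  → primary stress on syllable 2.

yes: 1→2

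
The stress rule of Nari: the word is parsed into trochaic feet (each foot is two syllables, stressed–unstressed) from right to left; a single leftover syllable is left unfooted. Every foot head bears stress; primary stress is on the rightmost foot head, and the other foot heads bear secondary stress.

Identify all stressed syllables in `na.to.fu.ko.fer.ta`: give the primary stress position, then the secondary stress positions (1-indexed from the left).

Parse right to left into trochaic (ˈσσ) feet: (ˈna.to) (ˈfu.ko) (ˈfer.ta).
Foot heads (stressed positions): 1, 3, 5.
End Rule Rightmost: primary stress on the rightmost head = syllable 5.
Secondary stress on 1, 3: ˌna.to.ˌfu.ko.ˈfer.ta.

primary 5, secondary 1, 3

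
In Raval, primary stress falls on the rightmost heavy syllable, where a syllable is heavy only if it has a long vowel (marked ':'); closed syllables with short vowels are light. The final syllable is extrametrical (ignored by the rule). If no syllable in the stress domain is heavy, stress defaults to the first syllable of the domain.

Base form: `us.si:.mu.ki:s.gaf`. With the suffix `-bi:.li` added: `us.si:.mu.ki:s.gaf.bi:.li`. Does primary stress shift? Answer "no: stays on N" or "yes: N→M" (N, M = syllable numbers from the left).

yes: 4→6

Base `us.si:.mu.ki:s.gaf` (5 syllables):
  The final syllable (5, gaf) is extrametrical; the stress domain is syllables 1–4.
  Weights: 1 us L, 2 si: H, 3 mu L, 4 ki:s H.
  Heavy syllables in the domain: 2, 4. The rightmost is syllable 4 (ki:s).
  → primary stress on syllable 4.
Suffixed `us.si:.mu.ki:s.gaf.bi:.li` (7 syllables):
  The final syllable (7, li) is extrametrical; the stress domain is syllables 1–6.
  Weights: 1 us L, 2 si: H, 3 mu L, 4 ki:s H, 5 gaf L, 6 bi: H.
  Heavy syllables in the domain: 2, 4, 6. The rightmost is syllable 6 (bi:).
  → primary stress on syllable 6.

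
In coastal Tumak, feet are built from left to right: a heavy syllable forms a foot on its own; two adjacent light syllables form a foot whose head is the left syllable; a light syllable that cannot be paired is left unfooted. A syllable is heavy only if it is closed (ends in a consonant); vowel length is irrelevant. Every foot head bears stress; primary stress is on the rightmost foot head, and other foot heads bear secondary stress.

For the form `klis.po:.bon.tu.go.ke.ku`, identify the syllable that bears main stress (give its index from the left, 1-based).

6

Weights: 1 klis H, 2 po: L, 3 bon H, 4 tu L, 5 go L, 6 ke L, 7 ku L.
Parse left to right (heavy = foot alone; LL = one foot; stranded L unfooted): (ˈklis) po: (ˈbon) (ˈtu.go) (ˈke.ku).
Foot heads: 1, 3, 4, 6.
Primary stress on the rightmost head = syllable 6.
Primary stress: syllable 6 → klis.po:.bon.tu.go.ˈke.ku.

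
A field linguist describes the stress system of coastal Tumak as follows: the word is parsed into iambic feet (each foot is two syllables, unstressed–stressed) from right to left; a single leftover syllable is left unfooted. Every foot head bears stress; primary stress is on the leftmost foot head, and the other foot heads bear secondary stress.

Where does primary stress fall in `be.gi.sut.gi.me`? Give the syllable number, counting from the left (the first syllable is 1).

Parse right to left into iambic (σˈσ) feet: be (gi.ˈsut) (gi.ˈme). Syllable 1 is left unfooted.
Foot heads (stressed positions): 3, 5.
End Rule Leftmost: primary stress on the leftmost head = syllable 3.
Primary stress: syllable 3 → be.gi.ˈsut.gi.me.

3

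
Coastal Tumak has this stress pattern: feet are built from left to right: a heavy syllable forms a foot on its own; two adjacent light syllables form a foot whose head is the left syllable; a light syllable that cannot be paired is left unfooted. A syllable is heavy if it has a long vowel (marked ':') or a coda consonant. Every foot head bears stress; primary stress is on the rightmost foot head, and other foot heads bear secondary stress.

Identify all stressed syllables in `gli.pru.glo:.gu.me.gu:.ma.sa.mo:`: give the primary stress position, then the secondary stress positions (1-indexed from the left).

Weights: 1 gli L, 2 pru L, 3 glo: H, 4 gu L, 5 me L, 6 gu: H, 7 ma L, 8 sa L, 9 mo: H.
Parse left to right (heavy = foot alone; LL = one foot; stranded L unfooted): (ˈgli.pru) (ˈglo:) (ˈgu.me) (ˈgu:) (ˈma.sa) (ˈmo:).
Foot heads: 1, 3, 4, 6, 7, 9.
Primary stress on the rightmost head = syllable 9.
Secondary stress on 1, 3, 4, 6, 7: ˌgli.pru.ˌglo:.ˌgu.me.ˌgu:.ˌma.sa.ˈmo:.

primary 9, secondary 1, 3, 4, 6, 7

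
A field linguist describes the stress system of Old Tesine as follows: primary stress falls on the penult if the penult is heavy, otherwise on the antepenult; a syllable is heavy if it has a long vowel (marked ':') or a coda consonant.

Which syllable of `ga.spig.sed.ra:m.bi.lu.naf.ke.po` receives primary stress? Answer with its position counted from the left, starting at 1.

7

Weights: 7 naf H, 8 ke L, 9 po L.
The penult (syllable 8, ke) is light, so stress falls on the antepenult (syllable 7, naf).
Primary stress: syllable 7 → ga.spig.sed.ra:m.bi.lu.ˈnaf.ke.po.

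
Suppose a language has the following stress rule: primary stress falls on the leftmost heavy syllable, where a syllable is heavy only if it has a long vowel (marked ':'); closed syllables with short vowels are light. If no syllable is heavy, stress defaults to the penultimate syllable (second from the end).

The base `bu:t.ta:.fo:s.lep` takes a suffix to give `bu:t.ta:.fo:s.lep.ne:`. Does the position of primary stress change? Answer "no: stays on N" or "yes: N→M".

Base `bu:t.ta:.fo:s.lep` (4 syllables):
  Weights: 1 bu:t H, 2 ta: H, 3 fo:s H, 4 lep L.
  Heavy syllables in the domain: 1, 2, 3. The leftmost is syllable 1 (bu:t).
  → primary stress on syllable 1.
Suffixed `bu:t.ta:.fo:s.lep.ne:` (5 syllables):
  Weights: 1 bu:t H, 2 ta: H, 3 fo:s H, 4 lep L, 5 ne: H.
  Heavy syllables in the domain: 1, 2, 3, 5. The leftmost is syllable 1 (bu:t).
  → primary stress on syllable 1.

no: stays on 1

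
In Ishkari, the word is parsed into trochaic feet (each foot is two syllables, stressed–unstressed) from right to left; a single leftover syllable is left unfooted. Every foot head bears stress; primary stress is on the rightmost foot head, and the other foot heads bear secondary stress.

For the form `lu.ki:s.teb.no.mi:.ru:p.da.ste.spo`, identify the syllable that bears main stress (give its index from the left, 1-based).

Parse right to left into trochaic (ˈσσ) feet: lu (ˈki:s.teb) (ˈno.mi:) (ˈru:p.da) (ˈste.spo). Syllable 1 is left unfooted.
Foot heads (stressed positions): 2, 4, 6, 8.
End Rule Rightmost: primary stress on the rightmost head = syllable 8.
Primary stress: syllable 8 → lu.ki:s.teb.no.mi:.ru:p.da.ˈste.spo.

8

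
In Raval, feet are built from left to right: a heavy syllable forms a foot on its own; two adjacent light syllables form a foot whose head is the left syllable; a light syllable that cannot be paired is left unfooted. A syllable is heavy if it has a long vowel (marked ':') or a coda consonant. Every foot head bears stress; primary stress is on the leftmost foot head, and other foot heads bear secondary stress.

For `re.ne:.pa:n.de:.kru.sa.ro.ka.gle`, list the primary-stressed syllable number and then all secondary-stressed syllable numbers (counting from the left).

primary 2, secondary 3, 4, 5, 7

Weights: 1 re L, 2 ne: H, 3 pa:n H, 4 de: H, 5 kru L, 6 sa L, 7 ro L, 8 ka L, 9 gle L.
Parse left to right (heavy = foot alone; LL = one foot; stranded L unfooted): re (ˈne:) (ˈpa:n) (ˈde:) (ˈkru.sa) (ˈro.ka) gle.
Foot heads: 2, 3, 4, 5, 7.
Primary stress on the leftmost head = syllable 2.
Secondary stress on 3, 4, 5, 7: re.ˈne:.ˌpa:n.ˌde:.ˌkru.sa.ˌro.ka.gle.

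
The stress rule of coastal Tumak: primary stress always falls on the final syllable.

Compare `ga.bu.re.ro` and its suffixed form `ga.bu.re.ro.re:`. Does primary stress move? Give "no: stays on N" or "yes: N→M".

yes: 4→5

Base `ga.bu.re.ro` (4 syllables):
  The word has 4 syllables; the final syllable is syllable 4 (ro).
  → primary stress on syllable 4.
Suffixed `ga.bu.re.ro.re:` (5 syllables):
  The word has 5 syllables; the final syllable is syllable 5 (re:).
  → primary stress on syllable 5.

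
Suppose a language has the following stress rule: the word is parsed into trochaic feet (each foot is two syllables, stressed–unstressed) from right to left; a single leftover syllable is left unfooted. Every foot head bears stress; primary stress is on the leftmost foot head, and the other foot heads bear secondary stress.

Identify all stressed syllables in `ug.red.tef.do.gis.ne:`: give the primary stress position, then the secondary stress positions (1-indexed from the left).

Parse right to left into trochaic (ˈσσ) feet: (ˈug.red) (ˈtef.do) (ˈgis.ne:).
Foot heads (stressed positions): 1, 3, 5.
End Rule Leftmost: primary stress on the leftmost head = syllable 1.
Secondary stress on 3, 5: ˈug.red.ˌtef.do.ˌgis.ne:.

primary 1, secondary 3, 5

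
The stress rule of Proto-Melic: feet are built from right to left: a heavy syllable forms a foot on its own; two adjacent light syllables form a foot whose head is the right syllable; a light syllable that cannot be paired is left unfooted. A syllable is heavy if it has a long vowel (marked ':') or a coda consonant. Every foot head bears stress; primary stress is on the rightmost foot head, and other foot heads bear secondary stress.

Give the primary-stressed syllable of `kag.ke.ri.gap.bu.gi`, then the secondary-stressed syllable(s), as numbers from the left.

Weights: 1 kag H, 2 ke L, 3 ri L, 4 gap H, 5 bu L, 6 gi L.
Parse right to left (heavy = foot alone; LL = one foot; stranded L unfooted): (ˈkag) (ke.ˈri) (ˈgap) (bu.ˈgi).
Foot heads: 1, 3, 4, 6.
Primary stress on the rightmost head = syllable 6.
Secondary stress on 1, 3, 4: ˌkag.ke.ˌri.ˌgap.bu.ˈgi.

primary 6, secondary 1, 3, 4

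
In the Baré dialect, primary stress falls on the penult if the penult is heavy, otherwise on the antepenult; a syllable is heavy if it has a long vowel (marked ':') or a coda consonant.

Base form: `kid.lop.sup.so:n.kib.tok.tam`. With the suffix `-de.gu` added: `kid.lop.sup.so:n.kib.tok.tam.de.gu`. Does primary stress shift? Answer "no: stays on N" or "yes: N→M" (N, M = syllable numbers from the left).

yes: 6→7

Base `kid.lop.sup.so:n.kib.tok.tam` (7 syllables):
  Weights: 5 kib H, 6 tok H, 7 tam H.
  The penult (syllable 6, tok) is heavy, so it takes stress.
  → primary stress on syllable 6.
Suffixed `kid.lop.sup.so:n.kib.tok.tam.de.gu` (9 syllables):
  Weights: 7 tam H, 8 de L, 9 gu L.
  The penult (syllable 8, de) is light, so stress falls on the antepenult (syllable 7, tam).
  → primary stress on syllable 7.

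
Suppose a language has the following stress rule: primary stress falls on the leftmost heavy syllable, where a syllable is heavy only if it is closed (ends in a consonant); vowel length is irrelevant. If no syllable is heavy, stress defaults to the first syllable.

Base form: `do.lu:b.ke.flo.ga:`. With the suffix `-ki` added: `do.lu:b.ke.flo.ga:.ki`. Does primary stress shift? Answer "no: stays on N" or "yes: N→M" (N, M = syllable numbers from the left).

Base `do.lu:b.ke.flo.ga:` (5 syllables):
  Weights: 1 do L, 2 lu:b H, 3 ke L, 4 flo L, 5 ga: L.
  Heavy syllables in the domain: 2. The leftmost is syllable 2 (lu:b).
  → primary stress on syllable 2.
Suffixed `do.lu:b.ke.flo.ga:.ki` (6 syllables):
  Weights: 1 do L, 2 lu:b H, 3 ke L, 4 flo L, 5 ga: L, 6 ki L.
  Heavy syllables in the domain: 2. The leftmost is syllable 2 (lu:b).
  → primary stress on syllable 2.

no: stays on 2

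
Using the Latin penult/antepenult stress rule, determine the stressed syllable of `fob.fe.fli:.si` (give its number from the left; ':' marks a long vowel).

3

Classical Latin: stress the penult if heavy (long vowel or closed), else the antepenult.
Weights: 2 fe L, 3 fli: H, 4 si L.
The penult (syllable 3, fli:) is heavy, so it takes stress.
Stress on syllable 3: fob.fe.ˈfli:.si.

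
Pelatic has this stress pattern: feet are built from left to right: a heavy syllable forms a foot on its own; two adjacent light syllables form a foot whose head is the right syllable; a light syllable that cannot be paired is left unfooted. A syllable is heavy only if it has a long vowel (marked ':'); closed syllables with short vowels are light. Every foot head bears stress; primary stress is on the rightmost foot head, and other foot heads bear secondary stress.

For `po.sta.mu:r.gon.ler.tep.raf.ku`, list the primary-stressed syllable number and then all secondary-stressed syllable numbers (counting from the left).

primary 7, secondary 2, 3, 5

Weights: 1 po L, 2 sta L, 3 mu:r H, 4 gon L, 5 ler L, 6 tep L, 7 raf L, 8 ku L.
Parse left to right (heavy = foot alone; LL = one foot; stranded L unfooted): (po.ˈsta) (ˈmu:r) (gon.ˈler) (tep.ˈraf) ku.
Foot heads: 2, 3, 5, 7.
Primary stress on the rightmost head = syllable 7.
Secondary stress on 2, 3, 5: po.ˌsta.ˌmu:r.gon.ˌler.tep.ˈraf.ku.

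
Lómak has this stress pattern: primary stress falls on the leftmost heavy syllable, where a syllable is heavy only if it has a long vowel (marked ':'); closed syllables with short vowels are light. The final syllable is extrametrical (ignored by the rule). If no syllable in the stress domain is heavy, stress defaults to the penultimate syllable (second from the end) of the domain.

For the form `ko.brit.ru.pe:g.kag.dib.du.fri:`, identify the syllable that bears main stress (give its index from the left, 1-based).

The final syllable (8, fri:) is extrametrical; the stress domain is syllables 1–7.
Weights: 1 ko L, 2 brit L, 3 ru L, 4 pe:g H, 5 kag L, 6 dib L, 7 du L.
Heavy syllables in the domain: 4. The leftmost is syllable 4 (pe:g).
Primary stress: syllable 4 → ko.brit.ru.ˈpe:g.kag.dib.du.fri:.

4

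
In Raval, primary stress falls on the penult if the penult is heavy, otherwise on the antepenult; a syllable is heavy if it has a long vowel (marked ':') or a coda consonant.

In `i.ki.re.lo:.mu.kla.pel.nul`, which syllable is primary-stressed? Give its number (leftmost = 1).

Weights: 6 kla L, 7 pel H, 8 nul H.
The penult (syllable 7, pel) is heavy, so it takes stress.
Primary stress: syllable 7 → i.ki.re.lo:.mu.kla.ˈpel.nul.

7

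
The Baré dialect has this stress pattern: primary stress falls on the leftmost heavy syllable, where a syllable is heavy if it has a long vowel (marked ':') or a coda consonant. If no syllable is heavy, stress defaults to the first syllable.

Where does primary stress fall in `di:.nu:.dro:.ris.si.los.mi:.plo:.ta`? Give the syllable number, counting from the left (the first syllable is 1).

Weights: 1 di: H, 2 nu: H, 3 dro: H, 4 ris H, 5 si L, 6 los H, 7 mi: H, 8 plo: H, 9 ta L.
Heavy syllables in the domain: 1, 2, 3, 4, 6, 7, 8. The leftmost is syllable 1 (di:).
Primary stress: syllable 1 → ˈdi:.nu:.dro:.ris.si.los.mi:.plo:.ta.

1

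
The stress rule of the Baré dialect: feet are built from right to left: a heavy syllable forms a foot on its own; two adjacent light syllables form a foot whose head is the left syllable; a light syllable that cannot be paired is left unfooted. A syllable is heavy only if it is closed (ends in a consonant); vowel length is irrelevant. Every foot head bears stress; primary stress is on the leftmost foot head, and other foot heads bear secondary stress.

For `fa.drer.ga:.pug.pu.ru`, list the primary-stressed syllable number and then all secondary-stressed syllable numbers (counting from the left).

primary 2, secondary 4, 5

Weights: 1 fa L, 2 drer H, 3 ga: L, 4 pug H, 5 pu L, 6 ru L.
Parse right to left (heavy = foot alone; LL = one foot; stranded L unfooted): fa (ˈdrer) ga: (ˈpug) (ˈpu.ru).
Foot heads: 2, 4, 5.
Primary stress on the leftmost head = syllable 2.
Secondary stress on 4, 5: fa.ˈdrer.ga:.ˌpug.ˌpu.ru.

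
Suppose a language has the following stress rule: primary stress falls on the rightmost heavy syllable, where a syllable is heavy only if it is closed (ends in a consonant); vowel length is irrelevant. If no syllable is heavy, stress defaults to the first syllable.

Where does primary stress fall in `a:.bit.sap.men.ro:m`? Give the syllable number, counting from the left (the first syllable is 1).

5

Weights: 1 a: L, 2 bit H, 3 sap H, 4 men H, 5 ro:m H.
Heavy syllables in the domain: 2, 3, 4, 5. The rightmost is syllable 5 (ro:m).
Primary stress: syllable 5 → a:.bit.sap.men.ˈro:m.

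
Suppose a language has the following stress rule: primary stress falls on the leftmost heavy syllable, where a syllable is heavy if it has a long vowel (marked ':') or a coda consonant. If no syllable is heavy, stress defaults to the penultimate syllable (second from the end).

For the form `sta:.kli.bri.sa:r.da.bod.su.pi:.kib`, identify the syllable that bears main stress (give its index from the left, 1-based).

Weights: 1 sta: H, 2 kli L, 3 bri L, 4 sa:r H, 5 da L, 6 bod H, 7 su L, 8 pi: H, 9 kib H.
Heavy syllables in the domain: 1, 4, 6, 8, 9. The leftmost is syllable 1 (sta:).
Primary stress: syllable 1 → ˈsta:.kli.bri.sa:r.da.bod.su.pi:.kib.

1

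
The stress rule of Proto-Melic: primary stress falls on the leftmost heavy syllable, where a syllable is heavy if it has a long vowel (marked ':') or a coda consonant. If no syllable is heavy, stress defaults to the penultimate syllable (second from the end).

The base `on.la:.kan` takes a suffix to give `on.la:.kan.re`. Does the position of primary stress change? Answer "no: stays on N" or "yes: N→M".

Base `on.la:.kan` (3 syllables):
  Weights: 1 on H, 2 la: H, 3 kan H.
  Heavy syllables in the domain: 1, 2, 3. The leftmost is syllable 1 (on).
  → primary stress on syllable 1.
Suffixed `on.la:.kan.re` (4 syllables):
  Weights: 1 on H, 2 la: H, 3 kan H, 4 re L.
  Heavy syllables in the domain: 1, 2, 3. The leftmost is syllable 1 (on).
  → primary stress on syllable 1.

no: stays on 1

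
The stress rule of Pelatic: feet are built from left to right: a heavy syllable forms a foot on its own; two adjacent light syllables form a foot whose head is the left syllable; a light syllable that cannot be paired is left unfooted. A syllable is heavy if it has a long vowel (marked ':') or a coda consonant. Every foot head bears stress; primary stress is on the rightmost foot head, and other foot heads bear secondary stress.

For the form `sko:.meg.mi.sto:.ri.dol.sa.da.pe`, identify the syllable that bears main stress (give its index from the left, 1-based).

7

Weights: 1 sko: H, 2 meg H, 3 mi L, 4 sto: H, 5 ri L, 6 dol H, 7 sa L, 8 da L, 9 pe L.
Parse left to right (heavy = foot alone; LL = one foot; stranded L unfooted): (ˈsko:) (ˈmeg) mi (ˈsto:) ri (ˈdol) (ˈsa.da) pe.
Foot heads: 1, 2, 4, 6, 7.
Primary stress on the rightmost head = syllable 7.
Primary stress: syllable 7 → sko:.meg.mi.sto:.ri.dol.ˈsa.da.pe.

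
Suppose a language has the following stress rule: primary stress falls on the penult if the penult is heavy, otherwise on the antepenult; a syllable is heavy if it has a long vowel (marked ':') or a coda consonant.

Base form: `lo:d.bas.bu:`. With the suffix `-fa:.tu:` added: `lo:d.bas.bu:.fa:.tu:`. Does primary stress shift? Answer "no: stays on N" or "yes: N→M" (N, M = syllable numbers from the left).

Base `lo:d.bas.bu:` (3 syllables):
  Weights: 1 lo:d H, 2 bas H, 3 bu: H.
  The penult (syllable 2, bas) is heavy, so it takes stress.
  → primary stress on syllable 2.
Suffixed `lo:d.bas.bu:.fa:.tu:` (5 syllables):
  Weights: 3 bu: H, 4 fa: H, 5 tu: H.
  The penult (syllable 4, fa:) is heavy, so it takes stress.
  → primary stress on syllable 4.

yes: 2→4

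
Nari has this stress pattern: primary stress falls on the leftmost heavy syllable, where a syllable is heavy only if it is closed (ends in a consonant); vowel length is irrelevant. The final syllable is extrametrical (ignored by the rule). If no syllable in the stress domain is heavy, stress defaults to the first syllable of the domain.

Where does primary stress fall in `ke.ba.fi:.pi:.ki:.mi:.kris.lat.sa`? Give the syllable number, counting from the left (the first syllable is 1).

7

The final syllable (9, sa) is extrametrical; the stress domain is syllables 1–8.
Weights: 1 ke L, 2 ba L, 3 fi: L, 4 pi: L, 5 ki: L, 6 mi: L, 7 kris H, 8 lat H.
Heavy syllables in the domain: 7, 8. The leftmost is syllable 7 (kris).
Primary stress: syllable 7 → ke.ba.fi:.pi:.ki:.mi:.ˈkris.lat.sa.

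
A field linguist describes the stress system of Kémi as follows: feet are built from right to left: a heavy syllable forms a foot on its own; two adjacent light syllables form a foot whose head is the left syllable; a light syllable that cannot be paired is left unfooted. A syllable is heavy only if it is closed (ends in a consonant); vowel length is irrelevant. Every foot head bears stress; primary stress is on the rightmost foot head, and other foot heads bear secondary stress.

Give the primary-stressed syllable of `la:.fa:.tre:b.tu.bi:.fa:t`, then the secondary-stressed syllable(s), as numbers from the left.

primary 6, secondary 1, 3, 4

Weights: 1 la: L, 2 fa: L, 3 tre:b H, 4 tu L, 5 bi: L, 6 fa:t H.
Parse right to left (heavy = foot alone; LL = one foot; stranded L unfooted): (ˈla:.fa:) (ˈtre:b) (ˈtu.bi:) (ˈfa:t).
Foot heads: 1, 3, 4, 6.
Primary stress on the rightmost head = syllable 6.
Secondary stress on 1, 3, 4: ˌla:.fa:.ˌtre:b.ˌtu.bi:.ˈfa:t.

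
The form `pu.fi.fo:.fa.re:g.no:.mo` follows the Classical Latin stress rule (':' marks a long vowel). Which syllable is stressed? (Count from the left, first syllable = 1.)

Classical Latin: stress the penult if heavy (long vowel or closed), else the antepenult.
Weights: 5 re:g H, 6 no: H, 7 mo L.
The penult (syllable 6, no:) is heavy, so it takes stress.
Stress on syllable 6: pu.fi.fo:.fa.re:g.ˈno:.mo.

6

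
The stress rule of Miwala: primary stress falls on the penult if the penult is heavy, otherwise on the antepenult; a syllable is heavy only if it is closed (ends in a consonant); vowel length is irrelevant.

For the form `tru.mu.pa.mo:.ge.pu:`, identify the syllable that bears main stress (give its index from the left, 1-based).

Weights: 4 mo: L, 5 ge L, 6 pu: L.
The penult (syllable 5, ge) is light, so stress falls on the antepenult (syllable 4, mo:).
Primary stress: syllable 4 → tru.mu.pa.ˈmo:.ge.pu:.

4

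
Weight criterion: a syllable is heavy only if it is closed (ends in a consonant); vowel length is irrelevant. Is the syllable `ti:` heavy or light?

`ti:`: long vowel, open (no coda). Open (no coda) → light.

light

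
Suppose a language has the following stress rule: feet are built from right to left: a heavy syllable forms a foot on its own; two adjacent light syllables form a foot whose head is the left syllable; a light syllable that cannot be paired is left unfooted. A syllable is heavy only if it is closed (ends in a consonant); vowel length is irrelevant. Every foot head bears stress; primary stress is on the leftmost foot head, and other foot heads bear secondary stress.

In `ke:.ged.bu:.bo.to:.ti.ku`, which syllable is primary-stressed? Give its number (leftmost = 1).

Weights: 1 ke: L, 2 ged H, 3 bu: L, 4 bo L, 5 to: L, 6 ti L, 7 ku L.
Parse right to left (heavy = foot alone; LL = one foot; stranded L unfooted): ke: (ˈged) bu: (ˈbo.to:) (ˈti.ku).
Foot heads: 2, 4, 6.
Primary stress on the leftmost head = syllable 2.
Primary stress: syllable 2 → ke:.ˈged.bu:.bo.to:.ti.ku.

2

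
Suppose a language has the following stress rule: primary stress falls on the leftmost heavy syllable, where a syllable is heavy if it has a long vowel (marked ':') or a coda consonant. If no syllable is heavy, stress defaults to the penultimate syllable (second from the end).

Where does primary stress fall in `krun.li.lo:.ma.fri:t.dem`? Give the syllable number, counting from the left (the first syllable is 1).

1

Weights: 1 krun H, 2 li L, 3 lo: H, 4 ma L, 5 fri:t H, 6 dem H.
Heavy syllables in the domain: 1, 3, 5, 6. The leftmost is syllable 1 (krun).
Primary stress: syllable 1 → ˈkrun.li.lo:.ma.fri:t.dem.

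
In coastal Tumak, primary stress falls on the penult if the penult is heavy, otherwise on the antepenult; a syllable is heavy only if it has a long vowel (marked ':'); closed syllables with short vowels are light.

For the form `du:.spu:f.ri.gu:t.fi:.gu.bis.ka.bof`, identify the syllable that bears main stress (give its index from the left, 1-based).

Weights: 7 bis L, 8 ka L, 9 bof L.
The penult (syllable 8, ka) is light, so stress falls on the antepenult (syllable 7, bis).
Primary stress: syllable 7 → du:.spu:f.ri.gu:t.fi:.gu.ˈbis.ka.bof.

7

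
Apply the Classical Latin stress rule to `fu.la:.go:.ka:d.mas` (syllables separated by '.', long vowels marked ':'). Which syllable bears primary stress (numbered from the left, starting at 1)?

4

Classical Latin: stress the penult if heavy (long vowel or closed), else the antepenult.
Weights: 3 go: H, 4 ka:d H, 5 mas H.
The penult (syllable 4, ka:d) is heavy, so it takes stress.
Stress on syllable 4: fu.la:.go:.ˈka:d.mas.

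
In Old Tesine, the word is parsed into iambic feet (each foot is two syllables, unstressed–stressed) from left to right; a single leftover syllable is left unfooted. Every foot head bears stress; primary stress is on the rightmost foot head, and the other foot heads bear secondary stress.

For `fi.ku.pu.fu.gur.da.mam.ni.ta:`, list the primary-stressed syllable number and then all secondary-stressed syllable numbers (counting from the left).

primary 8, secondary 2, 4, 6

Parse left to right into iambic (σˈσ) feet: (fi.ˈku) (pu.ˈfu) (gur.ˈda) (mam.ˈni) ta:. Syllable 9 is left unfooted.
Foot heads (stressed positions): 2, 4, 6, 8.
End Rule Rightmost: primary stress on the rightmost head = syllable 8.
Secondary stress on 2, 4, 6: fi.ˌku.pu.ˌfu.gur.ˌda.mam.ˈni.ta:.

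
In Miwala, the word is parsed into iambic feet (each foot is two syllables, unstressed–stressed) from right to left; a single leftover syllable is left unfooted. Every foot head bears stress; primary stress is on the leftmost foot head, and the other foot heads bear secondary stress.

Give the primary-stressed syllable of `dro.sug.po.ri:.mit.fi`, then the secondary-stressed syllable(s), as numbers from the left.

Parse right to left into iambic (σˈσ) feet: (dro.ˈsug) (po.ˈri:) (mit.ˈfi).
Foot heads (stressed positions): 2, 4, 6.
End Rule Leftmost: primary stress on the leftmost head = syllable 2.
Secondary stress on 4, 6: dro.ˈsug.po.ˌri:.mit.ˌfi.

primary 2, secondary 4, 6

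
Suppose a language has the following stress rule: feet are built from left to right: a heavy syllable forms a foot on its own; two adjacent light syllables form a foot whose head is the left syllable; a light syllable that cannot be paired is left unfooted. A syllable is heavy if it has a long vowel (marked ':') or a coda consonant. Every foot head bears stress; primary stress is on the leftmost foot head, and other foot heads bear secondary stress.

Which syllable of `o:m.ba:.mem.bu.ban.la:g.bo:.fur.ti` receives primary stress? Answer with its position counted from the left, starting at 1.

Weights: 1 o:m H, 2 ba: H, 3 mem H, 4 bu L, 5 ban H, 6 la:g H, 7 bo: H, 8 fur H, 9 ti L.
Parse left to right (heavy = foot alone; LL = one foot; stranded L unfooted): (ˈo:m) (ˈba:) (ˈmem) bu (ˈban) (ˈla:g) (ˈbo:) (ˈfur) ti.
Foot heads: 1, 2, 3, 5, 6, 7, 8.
Primary stress on the leftmost head = syllable 1.
Primary stress: syllable 1 → ˈo:m.ba:.mem.bu.ban.la:g.bo:.fur.ti.

1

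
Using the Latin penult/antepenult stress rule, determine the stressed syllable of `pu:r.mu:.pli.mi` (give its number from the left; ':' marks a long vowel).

2

Classical Latin: stress the penult if heavy (long vowel or closed), else the antepenult.
Weights: 2 mu: H, 3 pli L, 4 mi L.
The penult (syllable 3, pli) is light, so stress falls on the antepenult (syllable 2, mu:).
Stress on syllable 2: pu:r.ˈmu:.pli.mi.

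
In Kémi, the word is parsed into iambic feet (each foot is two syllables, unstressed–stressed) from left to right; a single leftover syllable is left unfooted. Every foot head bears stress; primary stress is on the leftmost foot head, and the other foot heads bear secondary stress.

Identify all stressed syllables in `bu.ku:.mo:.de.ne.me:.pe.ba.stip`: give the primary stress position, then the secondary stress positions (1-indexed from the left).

Parse left to right into iambic (σˈσ) feet: (bu.ˈku:) (mo:.ˈde) (ne.ˈme:) (pe.ˈba) stip. Syllable 9 is left unfooted.
Foot heads (stressed positions): 2, 4, 6, 8.
End Rule Leftmost: primary stress on the leftmost head = syllable 2.
Secondary stress on 4, 6, 8: bu.ˈku:.mo:.ˌde.ne.ˌme:.pe.ˌba.stip.

primary 2, secondary 4, 6, 8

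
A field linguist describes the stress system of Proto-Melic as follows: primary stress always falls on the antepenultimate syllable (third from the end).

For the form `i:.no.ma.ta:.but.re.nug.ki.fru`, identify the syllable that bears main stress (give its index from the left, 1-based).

The word has 9 syllables; the antepenultimate syllable (third from the end) is syllable 7 (nug).
Primary stress: syllable 7 → i:.no.ma.ta:.but.re.ˈnug.ki.fru.

7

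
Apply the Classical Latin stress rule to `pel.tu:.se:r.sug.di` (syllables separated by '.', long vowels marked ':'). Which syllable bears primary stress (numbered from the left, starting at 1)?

4

Classical Latin: stress the penult if heavy (long vowel or closed), else the antepenult.
Weights: 3 se:r H, 4 sug H, 5 di L.
The penult (syllable 4, sug) is heavy, so it takes stress.
Stress on syllable 4: pel.tu:.se:r.ˈsug.di.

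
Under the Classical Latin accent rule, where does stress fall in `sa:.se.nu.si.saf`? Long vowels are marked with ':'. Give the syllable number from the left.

Classical Latin: stress the penult if heavy (long vowel or closed), else the antepenult.
Weights: 3 nu L, 4 si L, 5 saf H.
The penult (syllable 4, si) is light, so stress falls on the antepenult (syllable 3, nu).
Stress on syllable 3: sa:.se.ˈnu.si.saf.

3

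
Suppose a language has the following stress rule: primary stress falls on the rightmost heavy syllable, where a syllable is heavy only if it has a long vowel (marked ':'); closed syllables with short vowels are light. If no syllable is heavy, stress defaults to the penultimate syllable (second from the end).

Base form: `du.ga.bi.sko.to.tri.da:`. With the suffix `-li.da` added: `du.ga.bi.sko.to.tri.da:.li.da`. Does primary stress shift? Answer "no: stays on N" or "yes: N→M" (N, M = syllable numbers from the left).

no: stays on 7

Base `du.ga.bi.sko.to.tri.da:` (7 syllables):
  Weights: 1 du L, 2 ga L, 3 bi L, 4 sko L, 5 to L, 6 tri L, 7 da: H.
  Heavy syllables in the domain: 7. The rightmost is syllable 7 (da:).
  → primary stress on syllable 7.
Suffixed `du.ga.bi.sko.to.tri.da:.li.da` (9 syllables):
  Weights: 1 du L, 2 ga L, 3 bi L, 4 sko L, 5 to L, 6 tri L, 7 da: H, 8 li L, 9 da L.
  Heavy syllables in the domain: 7. The rightmost is syllable 7 (da:).
  → primary stress on syllable 7.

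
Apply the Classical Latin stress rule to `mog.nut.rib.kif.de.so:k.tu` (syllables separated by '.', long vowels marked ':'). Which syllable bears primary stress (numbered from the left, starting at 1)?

Classical Latin: stress the penult if heavy (long vowel or closed), else the antepenult.
Weights: 5 de L, 6 so:k H, 7 tu L.
The penult (syllable 6, so:k) is heavy, so it takes stress.
Stress on syllable 6: mog.nut.rib.kif.de.ˈso:k.tu.

6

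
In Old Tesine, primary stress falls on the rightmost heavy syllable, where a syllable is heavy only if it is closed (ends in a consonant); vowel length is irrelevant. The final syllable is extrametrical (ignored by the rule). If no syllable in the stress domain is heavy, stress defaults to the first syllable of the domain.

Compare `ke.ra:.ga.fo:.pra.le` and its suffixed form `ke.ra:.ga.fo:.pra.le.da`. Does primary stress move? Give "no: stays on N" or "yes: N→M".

Base `ke.ra:.ga.fo:.pra.le` (6 syllables):
  The final syllable (6, le) is extrametrical; the stress domain is syllables 1–5.
  Weights: 1 ke L, 2 ra: L, 3 ga L, 4 fo: L, 5 pra L.
  No heavy syllable in the domain; default to the first syllable of the domain = syllable 1.
  → primary stress on syllable 1.
Suffixed `ke.ra:.ga.fo:.pra.le.da` (7 syllables):
  The final syllable (7, da) is extrametrical; the stress domain is syllables 1–6.
  Weights: 1 ke L, 2 ra: L, 3 ga L, 4 fo: L, 5 pra L, 6 le L.
  No heavy syllable in the domain; default to the first syllable of the domain = syllable 1.
  → primary stress on syllable 1.

no: stays on 1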